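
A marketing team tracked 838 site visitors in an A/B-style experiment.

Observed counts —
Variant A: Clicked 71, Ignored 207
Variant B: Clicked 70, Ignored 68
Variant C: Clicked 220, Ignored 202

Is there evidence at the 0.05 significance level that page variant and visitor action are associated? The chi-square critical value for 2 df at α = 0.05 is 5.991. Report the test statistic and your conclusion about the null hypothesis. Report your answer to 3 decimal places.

52.273; reject H₀

Row totals: 278, 138, 422. Column totals: 361, 477. Grand total N = 838.
Expected counts (row total × column total / N):
  Variant A, Clicked: 278×361/838 = 119.7589
  Variant A, Ignored: 278×477/838 = 158.2411
  Variant B, Clicked: 138×361/838 = 59.4487
  Variant B, Ignored: 138×477/838 = 78.5513
  Variant C, Clicked: 422×361/838 = 181.7924
  Variant C, Ignored: 422×477/838 = 240.2076
Contributions (O − E)²/E:
  (71 − 119.7589)²/119.7589 = 19.8518
  (207 − 158.2411)²/158.2411 = 15.0241
  (70 − 59.4487)²/59.4487 = 1.8727
  (68 − 78.5513)²/78.5513 = 1.4173
  (220 − 181.7924)²/181.7924 = 8.0302
  (202 − 240.2076)²/240.2076 = 6.0773
χ² = 19.8518 + 15.0241 + 1.8727 + 1.4173 + 8.0302 + 6.0773 = 52.273
df = (3−1)(2−1) = 2. Since 52.273 > 5.991, reject the null hypothesis of independence at α = 0.05.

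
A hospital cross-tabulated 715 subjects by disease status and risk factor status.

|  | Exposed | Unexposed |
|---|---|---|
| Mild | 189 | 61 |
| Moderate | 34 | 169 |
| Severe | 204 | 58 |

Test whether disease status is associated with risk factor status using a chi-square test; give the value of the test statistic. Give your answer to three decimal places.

217.885

Row totals: 250, 203, 262. Column totals: 427, 288. Grand total N = 715.
Expected counts (row total × column total / N):
  Mild, Exposed: 250×427/715 = 149.30070
  Mild, Unexposed: 250×288/715 = 100.69930
  Moderate, Exposed: 203×427/715 = 121.23217
  Moderate, Unexposed: 203×288/715 = 81.76783
  Severe, Exposed: 262×427/715 = 156.46713
  Severe, Unexposed: 262×288/715 = 105.53287
Contributions (O − E)²/E:
  (189 − 149.30070)²/149.30070 = 10.5561
  (61 − 100.69930)²/100.69930 = 15.6509
  (34 − 121.23217)²/121.23217 = 62.7676
  (169 − 81.76783)²/81.76783 = 93.0617
  (204 − 156.46713)²/156.46713 = 14.4399
  (58 − 105.53287)²/105.53287 = 21.4092
χ² = 10.5561 + 15.6509 + 62.7676 + 93.0617 + 14.4399 + 21.4092 = 217.885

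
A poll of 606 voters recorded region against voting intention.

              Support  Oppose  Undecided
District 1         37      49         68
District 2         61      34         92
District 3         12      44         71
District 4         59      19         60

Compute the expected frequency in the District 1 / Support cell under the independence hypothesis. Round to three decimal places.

42.947

Row total (District 1) = 154; column total (Support) = 169; grand total N = 606.
Expected count = (row total × column total) / N = 154 × 169 / 606 = 42.947.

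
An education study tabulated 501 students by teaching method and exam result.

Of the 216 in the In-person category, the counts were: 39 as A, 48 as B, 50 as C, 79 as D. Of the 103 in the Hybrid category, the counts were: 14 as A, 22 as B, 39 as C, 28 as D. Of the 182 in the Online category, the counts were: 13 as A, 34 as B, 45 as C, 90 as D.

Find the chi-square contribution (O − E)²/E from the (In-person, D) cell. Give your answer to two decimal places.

0.41

Row total (In-person) = 216; column total (D) = 197; N = 501.
Expected count E = 216 × 197 / 501 = 84.934.
Contribution = (O − E)²/E = (79 − 84.934)² / 84.934 = 0.41.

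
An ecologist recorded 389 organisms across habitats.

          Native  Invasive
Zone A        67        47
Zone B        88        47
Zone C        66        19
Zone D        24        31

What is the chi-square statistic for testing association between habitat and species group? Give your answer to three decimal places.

Row totals: 114, 135, 85, 55. Column totals: 245, 144. Grand total N = 389.
Expected counts (row total × column total / N):
  Zone A, Native: 114×245/389 = 71.7995
  Zone A, Invasive: 114×144/389 = 42.2005
  Zone B, Native: 135×245/389 = 85.0257
  Zone B, Invasive: 135×144/389 = 49.9743
  Zone C, Native: 85×245/389 = 53.5347
  Zone C, Invasive: 85×144/389 = 31.4653
  Zone D, Native: 55×245/389 = 34.6401
  Zone D, Invasive: 55×144/389 = 20.3599
Contributions (O − E)²/E:
  (67 − 71.7995)²/71.7995 = 0.3208
  (47 − 42.2005)²/42.2005 = 0.5459
  (88 − 85.0257)²/85.0257 = 0.1040
  (47 − 49.9743)²/49.9743 = 0.1770
  (66 − 53.5347)²/53.5347 = 2.9025
  (19 − 31.4653)²/31.4653 = 4.9383
  (24 − 34.6401)²/34.6401 = 3.2682
  (31 − 20.3599)²/20.3599 = 5.5605
χ² = 0.3208 + 0.5459 + 0.1040 + 0.1770 + 2.9025 + 4.9383 + 3.2682 + 5.5605 = 17.817

17.817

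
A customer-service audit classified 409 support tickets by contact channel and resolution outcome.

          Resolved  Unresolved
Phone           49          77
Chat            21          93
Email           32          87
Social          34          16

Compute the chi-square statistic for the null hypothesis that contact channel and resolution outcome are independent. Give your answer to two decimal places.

42.47

Row totals: 126, 114, 119, 50. Column totals: 136, 273. Grand total N = 409.
Expected counts (row total × column total / N):
  Phone, Resolved: 126×136/409 = 41.897
  Phone, Unresolved: 126×273/409 = 84.103
  Chat, Resolved: 114×136/409 = 37.907
  Chat, Unresolved: 114×273/409 = 76.093
  Email, Resolved: 119×136/409 = 39.570
  Email, Unresolved: 119×273/409 = 79.430
  Social, Resolved: 50×136/409 = 16.626
  Social, Unresolved: 50×273/409 = 33.374
Contributions (O − E)²/E:
  (49 − 41.897)²/41.897 = 1.2042
  (77 − 84.103)²/84.103 = 0.5999
  (21 − 37.907)²/37.907 = 7.5407
  (93 − 76.093)²/76.093 = 3.7565
  (32 − 39.570)²/39.570 = 1.4482
  (87 − 79.430)²/79.430 = 0.7215
  (34 − 16.626)²/16.626 = 18.1557
  (16 − 33.374)²/33.374 = 9.0446
χ² = 1.2042 + 0.5999 + 7.5407 + 3.7565 + 1.4482 + 0.7215 + 18.1557 + 9.0446 = 42.47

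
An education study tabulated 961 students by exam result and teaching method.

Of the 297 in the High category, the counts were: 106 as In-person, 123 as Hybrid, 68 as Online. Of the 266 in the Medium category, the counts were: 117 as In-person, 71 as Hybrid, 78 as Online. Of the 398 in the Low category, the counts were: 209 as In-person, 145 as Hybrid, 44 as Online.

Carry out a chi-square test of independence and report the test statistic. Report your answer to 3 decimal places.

Row totals: 297, 266, 398. Column totals: 432, 339, 190. Grand total N = 961.
Expected counts (row total × column total / N):
  High, In-person: 297×432/961 = 133.5109
  High, Hybrid: 297×339/961 = 104.7690
  High, Online: 297×190/961 = 58.7201
  Medium, In-person: 266×432/961 = 119.5754
  Medium, Hybrid: 266×339/961 = 93.8335
  Medium, Online: 266×190/961 = 52.5911
  Low, In-person: 398×432/961 = 178.9136
  Low, Hybrid: 398×339/961 = 140.3975
  Low, Online: 398×190/961 = 78.6889
Contributions (O − E)²/E:
  (106 − 133.5109)²/133.5109 = 5.6688
  (123 − 104.7690)²/104.7690 = 3.1724
  (68 − 58.7201)²/58.7201 = 1.4666
  (117 − 119.5754)²/119.5754 = 0.0555
  (71 − 93.8335)²/93.8335 = 5.5563
  (78 − 52.5911)²/52.5911 = 12.2761
  (209 − 178.9136)²/178.9136 = 5.0594
  (145 − 140.3975)²/140.3975 = 0.1509
  (44 − 78.6889)²/78.6889 = 15.2921
χ² = 5.6688 + 3.1724 + 1.4666 + 0.0555 + 5.5563 + 12.2761 + 5.0594 + 0.1509 + 15.2921 = 48.698

48.698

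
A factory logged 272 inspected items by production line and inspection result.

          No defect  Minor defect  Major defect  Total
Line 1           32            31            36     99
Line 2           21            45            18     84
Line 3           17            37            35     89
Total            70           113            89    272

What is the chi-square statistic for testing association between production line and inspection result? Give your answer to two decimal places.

13.49

Grand total N = 272.
Expected counts (row total × column total / N):
  Line 1, No defect: 99×70/272 = 25.478
  Line 1, Minor defect: 99×113/272 = 41.129
  Line 1, Major defect: 99×89/272 = 32.393
  Line 2, No defect: 84×70/272 = 21.618
  Line 2, Minor defect: 84×113/272 = 34.897
  Line 2, Major defect: 84×89/272 = 27.485
  Line 3, No defect: 89×70/272 = 22.904
  Line 3, Minor defect: 89×113/272 = 36.974
  Line 3, Major defect: 89×89/272 = 29.121
Contributions (O − E)²/E:
  (32 − 25.478)²/25.478 = 1.6695
  (31 − 41.129)²/41.129 = 2.4945
  (36 − 32.393)²/32.393 = 0.4016
  (21 − 21.618)²/21.618 = 0.0177
  (45 − 34.897)²/34.897 = 2.9249
  (18 − 27.485)²/27.485 = 3.2732
  (17 − 22.904)²/22.904 = 1.5219
  (37 − 36.974)²/36.974 = 0.0000
  (35 − 29.121)²/29.121 = 1.1869
χ² = 1.6695 + 2.4945 + 0.4016 + 0.0177 + 2.9249 + 3.2732 + 1.5219 + 0.0000 + 1.1869 = 13.49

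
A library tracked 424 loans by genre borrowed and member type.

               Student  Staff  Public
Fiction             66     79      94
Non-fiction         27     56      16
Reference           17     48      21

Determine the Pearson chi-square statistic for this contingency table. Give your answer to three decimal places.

Row totals: 239, 99, 86. Column totals: 110, 183, 131. Grand total N = 424.
Expected counts (row total × column total / N):
  Fiction, Student: 239×110/424 = 62.0047
  Fiction, Staff: 239×183/424 = 103.1533
  Fiction, Public: 239×131/424 = 73.8420
  Non-fiction, Student: 99×110/424 = 25.6840
  Non-fiction, Staff: 99×183/424 = 42.7288
  Non-fiction, Public: 99×131/424 = 30.5873
  Reference, Student: 86×110/424 = 22.3113
  Reference, Staff: 86×183/424 = 37.1179
  Reference, Public: 86×131/424 = 26.5708
Contributions (O − E)²/E:
  (66 − 62.0047)²/62.0047 = 0.2574
  (79 − 103.1533)²/103.1533 = 5.6555
  (94 − 73.8420)²/73.8420 = 5.5029
  (27 − 25.6840)²/25.6840 = 0.0674
  (56 − 42.7288)²/42.7288 = 4.1219
  (16 − 30.5873)²/30.5873 = 6.9568
  (17 − 22.3113)²/22.3113 = 1.2644
  (48 − 37.1179)²/37.1179 = 3.1904
  (21 − 26.5708)²/26.5708 = 1.1680
χ² = 0.2574 + 5.6555 + 5.5029 + 0.0674 + 4.1219 + 6.9568 + 1.2644 + 3.1904 + 1.1680 = 28.185

28.185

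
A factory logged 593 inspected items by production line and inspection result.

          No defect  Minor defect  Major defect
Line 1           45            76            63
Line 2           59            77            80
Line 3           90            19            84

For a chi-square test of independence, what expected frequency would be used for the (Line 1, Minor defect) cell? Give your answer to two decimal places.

53.37

Row total (Line 1) = 184; column total (Minor defect) = 172; grand total N = 593.
Expected count = (row total × column total) / N = 184 × 172 / 593 = 53.37.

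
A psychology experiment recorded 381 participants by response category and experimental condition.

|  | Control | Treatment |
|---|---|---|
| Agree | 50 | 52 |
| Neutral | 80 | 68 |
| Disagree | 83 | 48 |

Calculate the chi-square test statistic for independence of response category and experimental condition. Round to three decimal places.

Row totals: 102, 148, 131. Column totals: 213, 168. Grand total N = 381.
Expected counts (row total × column total / N):
  Agree, Control: 102×213/381 = 57.0236
  Agree, Treatment: 102×168/381 = 44.9764
  Neutral, Control: 148×213/381 = 82.7402
  Neutral, Treatment: 148×168/381 = 65.2598
  Disagree, Control: 131×213/381 = 73.2362
  Disagree, Treatment: 131×168/381 = 57.7638
Contributions (O − E)²/E:
  (50 − 57.0236)²/57.0236 = 0.8651
  (52 − 44.9764)²/44.9764 = 1.0968
  (80 − 82.7402)²/82.7402 = 0.0908
  (68 − 65.2598)²/65.2598 = 0.1151
  (83 − 73.2362)²/73.2362 = 1.3017
  (48 − 57.7638)²/57.7638 = 1.6504
χ² = 0.8651 + 1.0968 + 0.0908 + 0.1151 + 1.3017 + 1.6504 = 5.120

5.120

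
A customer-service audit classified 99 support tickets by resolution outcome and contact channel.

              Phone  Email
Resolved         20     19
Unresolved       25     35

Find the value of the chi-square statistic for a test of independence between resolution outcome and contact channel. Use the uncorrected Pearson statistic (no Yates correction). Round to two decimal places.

Row totals: 39, 60. Column totals: 45, 54. Grand total N = 99.
Expected counts (row total × column total / N):
  Resolved, Phone: 39×45/99 = 17.727
  Resolved, Email: 39×54/99 = 21.273
  Unresolved, Phone: 60×45/99 = 27.273
  Unresolved, Email: 60×54/99 = 32.727
Contributions (O − E)²/E:
  (20 − 17.727)²/17.727 = 0.2914
  (19 − 21.273)²/21.273 = 0.2429
  (25 − 27.273)²/27.273 = 0.1894
  (35 − 32.727)²/32.727 = 0.1579
χ² = 0.2914 + 0.2429 + 0.1894 + 0.1579 = 0.88

0.88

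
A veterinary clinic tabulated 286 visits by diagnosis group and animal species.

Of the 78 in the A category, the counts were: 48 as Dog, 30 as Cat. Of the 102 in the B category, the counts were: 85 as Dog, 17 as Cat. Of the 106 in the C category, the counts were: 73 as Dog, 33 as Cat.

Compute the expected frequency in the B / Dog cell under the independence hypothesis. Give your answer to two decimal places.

Row total (B) = 102; column total (Dog) = 206; grand total N = 286.
Expected count = (row total × column total) / N = 102 × 206 / 286 = 73.47.

73.47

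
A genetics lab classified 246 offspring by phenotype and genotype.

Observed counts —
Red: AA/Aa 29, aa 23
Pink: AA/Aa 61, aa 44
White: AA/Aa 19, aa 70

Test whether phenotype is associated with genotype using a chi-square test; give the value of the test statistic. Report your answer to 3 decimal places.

29.869

Row totals: 52, 105, 89. Column totals: 109, 137. Grand total N = 246.
Expected counts (row total × column total / N):
  Red, AA/Aa: 52×109/246 = 23.0407
  Red, aa: 52×137/246 = 28.9593
  Pink, AA/Aa: 105×109/246 = 46.5244
  Pink, aa: 105×137/246 = 58.4756
  White, AA/Aa: 89×109/246 = 39.4350
  White, aa: 89×137/246 = 49.5650
Contributions (O − E)²/E:
  (29 − 23.0407)²/23.0407 = 1.5413
  (23 − 28.9593)²/28.9593 = 1.2263
  (61 − 46.5244)²/46.5244 = 4.5039
  (44 − 58.4756)²/58.4756 = 3.5834
  (19 − 39.4350)²/39.4350 = 10.5893
  (70 − 49.5650)²/49.5650 = 8.4251
χ² = 1.5413 + 1.2263 + 4.5039 + 3.5834 + 10.5893 + 8.4251 = 29.869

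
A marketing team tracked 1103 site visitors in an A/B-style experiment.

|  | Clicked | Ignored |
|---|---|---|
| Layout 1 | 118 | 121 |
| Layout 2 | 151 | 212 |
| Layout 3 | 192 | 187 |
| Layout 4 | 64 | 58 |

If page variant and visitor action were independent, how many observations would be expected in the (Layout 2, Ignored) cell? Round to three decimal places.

190.221

Row total (Layout 2) = 363; column total (Ignored) = 578; grand total N = 1103.
Expected count = (row total × column total) / N = 363 × 578 / 1103 = 190.221.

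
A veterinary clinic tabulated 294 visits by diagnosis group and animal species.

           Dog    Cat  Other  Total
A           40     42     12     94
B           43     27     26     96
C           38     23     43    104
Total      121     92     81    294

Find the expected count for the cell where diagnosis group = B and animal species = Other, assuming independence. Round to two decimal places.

26.45

Row total (B) = 96; column total (Other) = 81; grand total N = 294.
Expected count = (row total × column total) / N = 96 × 81 / 294 = 26.45.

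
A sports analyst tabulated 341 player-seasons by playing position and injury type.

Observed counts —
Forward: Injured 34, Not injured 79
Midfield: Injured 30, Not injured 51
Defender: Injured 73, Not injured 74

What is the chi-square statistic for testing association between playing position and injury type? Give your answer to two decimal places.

Row totals: 113, 81, 147. Column totals: 137, 204. Grand total N = 341.
Expected counts (row total × column total / N):
  Forward, Injured: 113×137/341 = 45.399
  Forward, Not injured: 113×204/341 = 67.601
  Midfield, Injured: 81×137/341 = 32.543
  Midfield, Not injured: 81×204/341 = 48.457
  Defender, Injured: 147×137/341 = 59.059
  Defender, Not injured: 147×204/341 = 87.941
Contributions (O − E)²/E:
  (34 − 45.399)²/45.399 = 2.8621
  (79 − 67.601)²/67.601 = 1.9221
  (30 − 32.543)²/32.543 = 0.1987
  (51 − 48.457)²/48.457 = 0.1335
  (73 − 59.059)²/59.059 = 3.2908
  (74 − 87.941)²/87.941 = 2.2100
χ² = 2.8621 + 1.9221 + 0.1987 + 0.1335 + 3.2908 + 2.2100 = 10.62

10.62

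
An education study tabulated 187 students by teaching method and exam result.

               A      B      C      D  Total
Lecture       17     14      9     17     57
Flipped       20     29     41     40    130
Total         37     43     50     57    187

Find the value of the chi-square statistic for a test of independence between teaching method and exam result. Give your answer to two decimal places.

7.95

Grand total N = 187.
Expected counts (row total × column total / N):
  Lecture, A: 57×37/187 = 11.278
  Lecture, B: 57×43/187 = 13.107
  Lecture, C: 57×50/187 = 15.241
  Lecture, D: 57×57/187 = 17.374
  Flipped, A: 130×37/187 = 25.722
  Flipped, B: 130×43/187 = 29.893
  Flipped, C: 130×50/187 = 34.759
  Flipped, D: 130×57/187 = 39.626
Contributions (O − E)²/E:
  (17 − 11.278)²/11.278 = 2.9031
  (14 − 13.107)²/13.107 = 0.0608
  (9 − 15.241)²/15.241 = 2.5556
  (17 − 17.374)²/17.374 = 0.0081
  (20 − 25.722)²/25.722 = 1.2729
  (29 − 29.893)²/29.893 = 0.0267
  (41 − 34.759)²/34.759 = 1.1206
  (40 − 39.626)²/39.626 = 0.0035
χ² = 2.9031 + 0.0608 + 2.5556 + 0.0081 + 1.2729 + 0.0267 + 1.1206 + 0.0035 = 7.95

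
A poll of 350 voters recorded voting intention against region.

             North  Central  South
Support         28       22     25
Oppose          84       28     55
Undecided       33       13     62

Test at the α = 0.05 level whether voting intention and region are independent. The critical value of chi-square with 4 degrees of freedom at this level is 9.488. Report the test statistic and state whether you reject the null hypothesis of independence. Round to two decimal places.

25.10; reject H₀

Row totals: 75, 167, 108. Column totals: 145, 63, 142. Grand total N = 350.
Expected counts (row total × column total / N):
  Support, North: 75×145/350 = 31.071
  Support, Central: 75×63/350 = 13.500
  Support, South: 75×142/350 = 30.429
  Oppose, North: 167×145/350 = 69.186
  Oppose, Central: 167×63/350 = 30.060
  Oppose, South: 167×142/350 = 67.754
  Undecided, North: 108×145/350 = 44.743
  Undecided, Central: 108×63/350 = 19.440
  Undecided, South: 108×142/350 = 43.817
Contributions (O − E)²/E:
  (28 − 31.071)²/31.071 = 0.3035
  (22 − 13.500)²/13.500 = 5.3519
  (25 − 30.429)²/30.429 = 0.9686
  (84 − 69.186)²/69.186 = 3.1720
  (28 − 30.060)²/30.060 = 0.1412
  (55 − 67.754)²/67.754 = 2.4008
  (33 − 44.743)²/44.743 = 3.0820
  (13 − 19.440)²/19.440 = 2.1334
  (62 − 43.817)²/43.817 = 7.5455
χ² = 0.3035 + 5.3519 + 0.9686 + 3.1720 + 0.1412 + 2.4008 + 3.0820 + 2.1334 + 7.5455 = 25.10
df = (3−1)(3−1) = 4. Since 25.10 > 9.488, reject the null hypothesis of independence at α = 0.05.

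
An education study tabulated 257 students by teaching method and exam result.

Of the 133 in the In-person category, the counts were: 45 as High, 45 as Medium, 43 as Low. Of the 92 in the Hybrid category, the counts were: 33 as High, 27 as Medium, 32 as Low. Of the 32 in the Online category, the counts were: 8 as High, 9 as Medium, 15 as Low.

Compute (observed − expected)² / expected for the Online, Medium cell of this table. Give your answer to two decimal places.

Row total (Online) = 32; column total (Medium) = 81; N = 257.
Expected count E = 32 × 81 / 257 = 10.086.
Contribution = (O − E)²/E = (9 − 10.086)² / 10.086 = 0.12.

0.12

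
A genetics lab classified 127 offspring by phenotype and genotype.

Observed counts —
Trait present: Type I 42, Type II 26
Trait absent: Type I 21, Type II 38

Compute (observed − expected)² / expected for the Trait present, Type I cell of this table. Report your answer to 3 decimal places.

2.026

Row total (Trait present) = 68; column total (Type I) = 63; N = 127.
Expected count E = 68 × 63 / 127 = 33.7323.
Contribution = (O − E)²/E = (42 − 33.7323)² / 33.7323 = 2.026.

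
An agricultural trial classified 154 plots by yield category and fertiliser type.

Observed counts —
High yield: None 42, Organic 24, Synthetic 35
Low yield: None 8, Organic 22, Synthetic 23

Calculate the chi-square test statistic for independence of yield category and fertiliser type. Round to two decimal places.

11.88

Row totals: 101, 53. Column totals: 50, 46, 58. Grand total N = 154.
Expected counts (row total × column total / N):
  High yield, None: 101×50/154 = 32.792
  High yield, Organic: 101×46/154 = 30.169
  High yield, Synthetic: 101×58/154 = 38.039
  Low yield, None: 53×50/154 = 17.208
  Low yield, Organic: 53×46/154 = 15.831
  Low yield, Synthetic: 53×58/154 = 19.961
Contributions (O − E)²/E:
  (42 − 32.792)²/32.792 = 2.5856
  (24 − 30.169)²/30.169 = 1.2614
  (35 − 38.039)²/38.039 = 0.2428
  (8 − 17.208)²/17.208 = 4.9272
  (22 − 15.831)²/15.831 = 2.4039
  (23 − 19.961)²/19.961 = 0.4627
χ² = 2.5856 + 1.2614 + 0.2428 + 4.9272 + 2.4039 + 0.4627 = 11.88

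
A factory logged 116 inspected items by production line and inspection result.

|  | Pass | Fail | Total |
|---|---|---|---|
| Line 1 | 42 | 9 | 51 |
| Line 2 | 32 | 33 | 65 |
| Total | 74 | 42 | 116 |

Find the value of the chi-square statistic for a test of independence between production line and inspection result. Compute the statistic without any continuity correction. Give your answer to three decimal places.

Grand total N = 116.
Expected counts (row total × column total / N):
  Line 1, Pass: 51×74/116 = 32.5345
  Line 1, Fail: 51×42/116 = 18.4655
  Line 2, Pass: 65×74/116 = 41.4655
  Line 2, Fail: 65×42/116 = 23.5345
Contributions (O − E)²/E:
  (42 − 32.5345)²/32.5345 = 2.7539
  (9 − 18.4655)²/18.4655 = 4.8521
  (32 − 41.4655)²/41.4655 = 2.1607
  (33 − 23.5345)²/23.5345 = 3.8070
χ² = 2.7539 + 4.8521 + 2.1607 + 3.8070 = 13.574

13.574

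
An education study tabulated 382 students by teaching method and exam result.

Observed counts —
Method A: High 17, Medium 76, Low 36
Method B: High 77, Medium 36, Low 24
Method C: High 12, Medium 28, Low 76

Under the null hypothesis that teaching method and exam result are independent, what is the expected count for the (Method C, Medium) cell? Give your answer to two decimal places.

42.51

Row total (Method C) = 116; column total (Medium) = 140; grand total N = 382.
Expected count = (row total × column total) / N = 116 × 140 / 382 = 42.51.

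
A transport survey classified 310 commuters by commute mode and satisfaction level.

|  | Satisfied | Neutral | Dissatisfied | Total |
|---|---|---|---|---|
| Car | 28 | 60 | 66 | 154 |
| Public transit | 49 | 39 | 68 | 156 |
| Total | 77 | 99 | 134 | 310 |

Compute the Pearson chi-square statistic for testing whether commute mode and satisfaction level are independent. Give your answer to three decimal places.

Grand total N = 310.
Expected counts (row total × column total / N):
  Car, Satisfied: 154×77/310 = 38.2516
  Car, Neutral: 154×99/310 = 49.1806
  Car, Dissatisfied: 154×134/310 = 66.5677
  Public transit, Satisfied: 156×77/310 = 38.7484
  Public transit, Neutral: 156×99/310 = 49.8194
  Public transit, Dissatisfied: 156×134/310 = 67.4323
Contributions (O − E)²/E:
  (28 − 38.2516)²/38.2516 = 2.7475
  (60 − 49.1806)²/49.1806 = 2.3802
  (66 − 66.5677)²/66.5677 = 0.0048
  (49 − 38.7484)²/38.7484 = 2.7122
  (39 − 49.8194)²/49.8194 = 2.3497
  (68 − 67.4323)²/67.4323 = 0.0048
χ² = 2.7475 + 2.3802 + 0.0048 + 2.7122 + 2.3497 + 0.0048 = 10.199

10.199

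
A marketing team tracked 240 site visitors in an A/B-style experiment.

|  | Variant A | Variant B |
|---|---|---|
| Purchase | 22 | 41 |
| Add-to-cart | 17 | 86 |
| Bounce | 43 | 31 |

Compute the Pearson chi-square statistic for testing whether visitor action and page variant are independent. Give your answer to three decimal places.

33.158

Row totals: 63, 103, 74. Column totals: 82, 158. Grand total N = 240.
Expected counts (row total × column total / N):
  Purchase, Variant A: 63×82/240 = 21.5250
  Purchase, Variant B: 63×158/240 = 41.4750
  Add-to-cart, Variant A: 103×82/240 = 35.1917
  Add-to-cart, Variant B: 103×158/240 = 67.8083
  Bounce, Variant A: 74×82/240 = 25.2833
  Bounce, Variant B: 74×158/240 = 48.7167
Contributions (O − E)²/E:
  (22 − 21.5250)²/21.5250 = 0.0105
  (41 − 41.4750)²/41.4750 = 0.0054
  (17 − 35.1917)²/35.1917 = 9.4039
  (86 − 67.8083)²/67.8083 = 4.8805
  (43 − 25.2833)²/25.2833 = 12.4146
  (31 − 48.7167)²/48.7167 = 6.4430
χ² = 0.0105 + 0.0054 + 9.4039 + 4.8805 + 12.4146 + 6.4430 = 33.158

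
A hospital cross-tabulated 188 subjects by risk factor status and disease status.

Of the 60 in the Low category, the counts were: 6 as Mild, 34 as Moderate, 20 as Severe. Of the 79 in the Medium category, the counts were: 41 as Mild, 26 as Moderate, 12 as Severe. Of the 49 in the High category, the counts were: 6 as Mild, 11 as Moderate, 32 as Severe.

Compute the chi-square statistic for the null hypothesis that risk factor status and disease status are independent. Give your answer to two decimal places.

58.75

Row totals: 60, 79, 49. Column totals: 53, 71, 64. Grand total N = 188.
Expected counts (row total × column total / N):
  Low, Mild: 60×53/188 = 16.915
  Low, Moderate: 60×71/188 = 22.660
  Low, Severe: 60×64/188 = 20.426
  Medium, Mild: 79×53/188 = 22.271
  Medium, Moderate: 79×71/188 = 29.835
  Medium, Severe: 79×64/188 = 26.894
  High, Mild: 49×53/188 = 13.814
  High, Moderate: 49×71/188 = 18.505
  High, Severe: 49×64/188 = 16.681
Contributions (O − E)²/E:
  (6 − 16.915)²/16.915 = 7.0433
  (34 − 22.660)²/22.660 = 5.6750
  (20 − 20.426)²/20.426 = 0.0089
  (41 − 22.271)²/22.271 = 15.7503
  (26 − 29.835)²/29.835 = 0.4930
  (12 − 26.894)²/26.894 = 8.2484
  (6 − 13.814)²/13.814 = 4.4201
  (11 − 18.505)²/18.505 = 3.0438
  (32 − 16.681)²/16.681 = 14.0682
χ² = 7.0433 + 5.6750 + 0.0089 + 15.7503 + 0.4930 + 8.2484 + 4.4201 + 3.0438 + 14.0682 = 58.75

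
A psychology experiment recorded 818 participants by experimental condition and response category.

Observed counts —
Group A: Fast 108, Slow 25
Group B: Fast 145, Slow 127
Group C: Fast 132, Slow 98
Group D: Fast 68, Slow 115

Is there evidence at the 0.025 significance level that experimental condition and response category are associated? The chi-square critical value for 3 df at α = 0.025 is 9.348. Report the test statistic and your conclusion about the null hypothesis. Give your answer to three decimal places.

61.328; reject H₀

Row totals: 133, 272, 230, 183. Column totals: 453, 365. Grand total N = 818.
Expected counts (row total × column total / N):
  Group A, Fast: 133×453/818 = 73.6540
  Group A, Slow: 133×365/818 = 59.3460
  Group B, Fast: 272×453/818 = 150.6308
  Group B, Slow: 272×365/818 = 121.3692
  Group C, Fast: 230×453/818 = 127.3716
  Group C, Slow: 230×365/818 = 102.6284
  Group D, Fast: 183×453/818 = 101.3435
  Group D, Slow: 183×365/818 = 81.6565
Contributions (O − E)²/E:
  (108 − 73.6540)²/73.6540 = 16.0161
  (25 − 59.3460)²/59.3460 = 19.8775
  (145 − 150.6308)²/150.6308 = 0.2105
  (127 − 121.3692)²/121.3692 = 0.2612
  (132 − 127.3716)²/127.3716 = 0.1682
  (98 − 102.6284)²/102.6284 = 0.2087
  (68 − 101.3435)²/101.3435 = 10.9705
  (115 − 81.6565)²/81.6565 = 13.6154
χ² = 16.0161 + 19.8775 + 0.2105 + 0.2612 + 0.1682 + 0.2087 + 10.9705 + 13.6154 = 61.328
df = (4−1)(2−1) = 3. Since 61.328 > 9.348, reject the null hypothesis of independence at α = 0.025.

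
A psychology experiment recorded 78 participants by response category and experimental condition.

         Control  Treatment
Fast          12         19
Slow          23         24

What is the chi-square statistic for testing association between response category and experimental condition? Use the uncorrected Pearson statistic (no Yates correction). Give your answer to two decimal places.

0.79

Row totals: 31, 47. Column totals: 35, 43. Grand total N = 78.
Expected counts (row total × column total / N):
  Fast, Control: 31×35/78 = 13.910
  Fast, Treatment: 31×43/78 = 17.090
  Slow, Control: 47×35/78 = 21.090
  Slow, Treatment: 47×43/78 = 25.910
Contributions (O − E)²/E:
  (12 − 13.910)²/13.910 = 0.2623
  (19 − 17.090)²/17.090 = 0.2135
  (23 − 21.090)²/21.090 = 0.1730
  (24 − 25.910)²/25.910 = 0.1408
χ² = 0.2623 + 0.2135 + 0.1730 + 0.1408 = 0.79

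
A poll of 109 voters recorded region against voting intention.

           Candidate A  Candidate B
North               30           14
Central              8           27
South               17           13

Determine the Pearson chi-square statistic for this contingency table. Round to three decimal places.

16.658

Row totals: 44, 35, 30. Column totals: 55, 54. Grand total N = 109.
Expected counts (row total × column total / N):
  North, Candidate A: 44×55/109 = 22.2018
  North, Candidate B: 44×54/109 = 21.7982
  Central, Candidate A: 35×55/109 = 17.6606
  Central, Candidate B: 35×54/109 = 17.3394
  South, Candidate A: 30×55/109 = 15.1376
  South, Candidate B: 30×54/109 = 14.8624
Contributions (O − E)²/E:
  (30 − 22.2018)²/22.2018 = 2.7391
  (14 − 21.7982)²/21.7982 = 2.7898
  (8 − 17.6606)²/17.6606 = 5.2845
  (27 − 17.3394)²/17.3394 = 5.3824
  (17 − 15.1376)²/15.1376 = 0.2291
  (13 − 14.8624)²/14.8624 = 0.2334
χ² = 2.7391 + 2.7898 + 5.2845 + 5.3824 + 0.2291 + 0.2334 = 16.658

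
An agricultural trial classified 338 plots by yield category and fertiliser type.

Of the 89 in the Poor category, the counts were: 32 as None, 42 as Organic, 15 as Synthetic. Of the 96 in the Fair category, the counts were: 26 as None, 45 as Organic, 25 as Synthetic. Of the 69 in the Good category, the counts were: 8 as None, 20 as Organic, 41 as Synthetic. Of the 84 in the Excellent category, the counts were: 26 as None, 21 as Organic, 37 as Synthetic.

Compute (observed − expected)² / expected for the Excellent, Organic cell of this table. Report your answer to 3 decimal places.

3.674

Row total (Excellent) = 84; column total (Organic) = 128; N = 338.
Expected count E = 84 × 128 / 338 = 31.81065.
Contribution = (O − E)²/E = (21 − 31.81065)² / 31.81065 = 3.674.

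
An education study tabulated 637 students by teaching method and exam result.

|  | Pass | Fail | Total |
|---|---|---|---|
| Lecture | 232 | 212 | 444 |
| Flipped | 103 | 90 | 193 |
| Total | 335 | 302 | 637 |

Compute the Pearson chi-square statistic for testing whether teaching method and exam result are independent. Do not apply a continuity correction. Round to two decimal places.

Grand total N = 637.
Expected counts (row total × column total / N):
  Lecture, Pass: 444×335/637 = 233.501
  Lecture, Fail: 444×302/637 = 210.499
  Flipped, Pass: 193×335/637 = 101.499
  Flipped, Fail: 193×302/637 = 91.501
Contributions (O − E)²/E:
  (232 − 233.501)²/233.501 = 0.0096
  (212 − 210.499)²/210.499 = 0.0107
  (103 − 101.499)²/101.499 = 0.0222
  (90 − 91.501)²/91.501 = 0.0246
χ² = 0.0096 + 0.0107 + 0.0222 + 0.0246 = 0.07

0.07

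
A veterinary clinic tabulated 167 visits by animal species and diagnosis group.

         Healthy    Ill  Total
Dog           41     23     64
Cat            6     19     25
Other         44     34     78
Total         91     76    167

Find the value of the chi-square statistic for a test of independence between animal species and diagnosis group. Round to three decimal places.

11.853

Grand total N = 167.
Expected counts (row total × column total / N):
  Dog, Healthy: 64×91/167 = 34.8743
  Dog, Ill: 64×76/167 = 29.1257
  Cat, Healthy: 25×91/167 = 13.6228
  Cat, Ill: 25×76/167 = 11.3772
  Other, Healthy: 78×91/167 = 42.5030
  Other, Ill: 78×76/167 = 35.4970
Contributions (O − E)²/E:
  (41 − 34.8743)²/34.8743 = 1.0760
  (23 − 29.1257)²/29.1257 = 1.2884
  (6 − 13.6228)²/13.6228 = 4.2654
  (19 − 11.3772)²/11.3772 = 5.1073
  (44 − 42.5030)²/42.5030 = 0.0527
  (34 − 35.4970)²/35.4970 = 0.0631
χ² = 1.0760 + 1.2884 + 4.2654 + 5.1073 + 0.0527 + 0.0631 = 11.853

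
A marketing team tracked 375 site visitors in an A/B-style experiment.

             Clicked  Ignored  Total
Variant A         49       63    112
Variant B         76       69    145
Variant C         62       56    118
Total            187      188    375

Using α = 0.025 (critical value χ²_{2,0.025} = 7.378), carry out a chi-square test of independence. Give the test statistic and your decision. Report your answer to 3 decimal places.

2.390; fail to reject H₀

Grand total N = 375.
Expected counts (row total × column total / N):
  Variant A, Clicked: 112×187/375 = 55.8507
  Variant A, Ignored: 112×188/375 = 56.1493
  Variant B, Clicked: 145×187/375 = 72.3067
  Variant B, Ignored: 145×188/375 = 72.6933
  Variant C, Clicked: 118×187/375 = 58.8427
  Variant C, Ignored: 118×188/375 = 59.1573
Contributions (O − E)²/E:
  (49 − 55.8507)²/55.8507 = 0.8403
  (63 − 56.1493)²/56.1493 = 0.8358
  (76 − 72.3067)²/72.3067 = 0.1886
  (69 − 72.6933)²/72.6933 = 0.1876
  (62 − 58.8427)²/58.8427 = 0.1694
  (56 − 59.1573)²/59.1573 = 0.1685
χ² = 0.8403 + 0.8358 + 0.1886 + 0.1876 + 0.1694 + 0.1685 = 2.390
df = (3−1)(2−1) = 2. Since 2.390 < 7.378, fail to reject the null hypothesis of independence at α = 0.025.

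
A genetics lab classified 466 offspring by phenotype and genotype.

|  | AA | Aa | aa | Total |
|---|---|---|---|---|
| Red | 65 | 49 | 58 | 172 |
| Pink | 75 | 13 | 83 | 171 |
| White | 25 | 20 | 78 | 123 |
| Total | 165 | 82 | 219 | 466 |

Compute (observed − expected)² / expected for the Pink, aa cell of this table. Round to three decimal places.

0.087

Row total (Pink) = 171; column total (aa) = 219; N = 466.
Expected count E = 171 × 219 / 466 = 80.3627.
Contribution = (O − E)²/E = (83 − 80.3627)² / 80.3627 = 0.087.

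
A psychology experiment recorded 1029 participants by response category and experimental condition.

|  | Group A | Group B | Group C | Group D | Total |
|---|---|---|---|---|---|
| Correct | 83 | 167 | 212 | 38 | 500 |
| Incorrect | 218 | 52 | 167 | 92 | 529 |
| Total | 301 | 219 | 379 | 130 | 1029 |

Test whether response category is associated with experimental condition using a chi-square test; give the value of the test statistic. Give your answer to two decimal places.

Grand total N = 1029.
Expected counts (row total × column total / N):
  Correct, Group A: 500×301/1029 = 146.259
  Correct, Group B: 500×219/1029 = 106.414
  Correct, Group C: 500×379/1029 = 184.159
  Correct, Group D: 500×130/1029 = 63.168
  Incorrect, Group A: 529×301/1029 = 154.741
  Incorrect, Group B: 529×219/1029 = 112.586
  Incorrect, Group C: 529×379/1029 = 194.841
  Incorrect, Group D: 529×130/1029 = 66.832
Contributions (O − E)²/E:
  (83 − 146.259)²/146.259 = 27.3604
  (167 − 106.414)²/106.414 = 34.4942
  (212 − 184.159)²/184.159 = 4.2090
  (38 − 63.168)²/63.168 = 10.0277
  (218 − 154.741)²/154.741 = 25.8606
  (52 − 112.586)²/112.586 = 32.6032
  (167 − 194.841)²/194.841 = 3.9782
  (92 − 66.832)²/66.832 = 9.4779
χ² = 27.3604 + 34.4942 + 4.2090 + 10.0277 + 25.8606 + 32.6032 + 3.9782 + 9.4779 = 148.01

148.01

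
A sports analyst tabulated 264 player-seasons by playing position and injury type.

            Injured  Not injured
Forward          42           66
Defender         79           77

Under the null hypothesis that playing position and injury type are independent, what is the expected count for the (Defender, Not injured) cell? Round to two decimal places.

Row total (Defender) = 156; column total (Not injured) = 143; grand total N = 264.
Expected count = (row total × column total) / N = 156 × 143 / 264 = 84.50.

84.50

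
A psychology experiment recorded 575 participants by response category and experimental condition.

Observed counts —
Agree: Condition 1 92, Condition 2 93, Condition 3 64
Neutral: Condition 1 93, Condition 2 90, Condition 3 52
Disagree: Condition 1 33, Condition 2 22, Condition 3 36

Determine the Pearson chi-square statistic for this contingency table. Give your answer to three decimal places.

Row totals: 249, 235, 91. Column totals: 218, 205, 152. Grand total N = 575.
Expected counts (row total × column total / N):
  Agree, Condition 1: 249×218/575 = 94.4035
  Agree, Condition 2: 249×205/575 = 88.7739
  Agree, Condition 3: 249×152/575 = 65.8226
  Neutral, Condition 1: 235×218/575 = 89.0957
  Neutral, Condition 2: 235×205/575 = 83.7826
  Neutral, Condition 3: 235×152/575 = 62.1217
  Disagree, Condition 1: 91×218/575 = 34.5009
  Disagree, Condition 2: 91×205/575 = 32.4435
  Disagree, Condition 3: 91×152/575 = 24.0557
Contributions (O − E)²/E:
  (92 − 94.4035)²/94.4035 = 0.0612
  (93 − 88.7739)²/88.7739 = 0.2012
  (64 − 65.8226)²/65.8226 = 0.0505
  (93 − 89.0957)²/89.0957 = 0.1711
  (90 − 83.7826)²/83.7826 = 0.4614
  (52 − 62.1217)²/62.1217 = 1.6492
  (33 − 34.5009)²/34.5009 = 0.0653
  (22 − 32.4435)²/32.4435 = 3.3617
  (36 − 24.0557)²/24.0557 = 5.9307
χ² = 0.0612 + 0.2012 + 0.0505 + 0.1711 + 0.4614 + 1.6492 + 0.0653 + 3.3617 + 5.9307 = 11.952

11.952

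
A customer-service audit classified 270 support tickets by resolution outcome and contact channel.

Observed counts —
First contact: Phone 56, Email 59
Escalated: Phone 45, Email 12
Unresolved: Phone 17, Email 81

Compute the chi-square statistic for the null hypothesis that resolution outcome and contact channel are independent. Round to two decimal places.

57.61

Row totals: 115, 57, 98. Column totals: 118, 152. Grand total N = 270.
Expected counts (row total × column total / N):
  First contact, Phone: 115×118/270 = 50.259
  First contact, Email: 115×152/270 = 64.741
  Escalated, Phone: 57×118/270 = 24.911
  Escalated, Email: 57×152/270 = 32.089
  Unresolved, Phone: 98×118/270 = 42.830
  Unresolved, Email: 98×152/270 = 55.170
Contributions (O − E)²/E:
  (56 − 50.259)²/50.259 = 0.6558
  (59 − 64.741)²/64.741 = 0.5091
  (45 − 24.911)²/24.911 = 16.2004
  (12 − 32.089)²/32.089 = 12.5765
  (17 − 42.830)²/42.830 = 15.5776
  (81 − 55.170)²/55.170 = 12.0933
χ² = 0.6558 + 0.5091 + 16.2004 + 12.5765 + 15.5776 + 12.0933 = 57.61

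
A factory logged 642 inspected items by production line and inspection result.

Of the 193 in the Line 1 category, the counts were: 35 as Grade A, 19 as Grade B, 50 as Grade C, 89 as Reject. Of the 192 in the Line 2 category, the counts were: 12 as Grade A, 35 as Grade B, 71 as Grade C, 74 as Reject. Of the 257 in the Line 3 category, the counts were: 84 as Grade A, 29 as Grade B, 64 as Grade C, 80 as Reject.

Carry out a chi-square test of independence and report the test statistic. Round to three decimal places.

57.410

Row totals: 193, 192, 257. Column totals: 131, 83, 185, 243. Grand total N = 642.
Expected counts (row total × column total / N):
  Line 1, Grade A: 193×131/642 = 39.38162
  Line 1, Grade B: 193×83/642 = 24.95171
  Line 1, Grade C: 193×185/642 = 55.61526
  Line 1, Reject: 193×243/642 = 73.05140
  Line 2, Grade A: 192×131/642 = 39.17757
  Line 2, Grade B: 192×83/642 = 24.82243
  Line 2, Grade C: 192×185/642 = 55.32710
  Line 2, Reject: 192×243/642 = 72.67290
  Line 3, Grade A: 257×131/642 = 52.44081
  Line 3, Grade B: 257×83/642 = 33.22586
  Line 3, Grade C: 257×185/642 = 74.05763
  Line 3, Reject: 257×243/642 = 97.27570
Contributions (O − E)²/E:
  (35 − 39.38162)²/39.38162 = 0.4875
  (19 − 24.95171)²/24.95171 = 1.4197
  (50 − 55.61526)²/55.61526 = 0.5670
  (89 − 73.05140)²/73.05140 = 3.4819
  (12 − 39.17757)²/39.17757 = 18.8531
  (35 − 24.82243)²/24.82243 = 4.1730
  (71 − 55.32710)²/55.32710 = 4.4398
  (74 − 72.67290)²/72.67290 = 0.0242
  (84 − 52.44081)²/52.44081 = 18.9925
  (29 − 33.22586)²/33.22586 = 0.5375
  (64 − 74.05763)²/74.05763 = 1.3659
  (80 − 97.27570)²/97.27570 = 3.0681
χ² = 0.4875 + 1.4197 + 0.5670 + 3.4819 + 18.8531 + 4.1730 + 4.4398 + 0.0242 + 18.9925 + 0.5375 + 1.3659 + 3.0681 = 57.410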